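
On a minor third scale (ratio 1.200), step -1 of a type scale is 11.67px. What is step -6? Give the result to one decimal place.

Moving from step -1 to step -6 is 5 steps down, so divide by r⁵.
11.67 ÷ 1.200⁵ = 11.67 ÷ 2.48832 ≈ 4.690

4.7px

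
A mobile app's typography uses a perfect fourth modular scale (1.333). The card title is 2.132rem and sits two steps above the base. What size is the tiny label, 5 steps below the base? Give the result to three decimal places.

0.285rem

Moving from step +2 to step -5 is 7 steps down, so divide by r⁷.
2.132 ÷ 1.333⁷ = 2.132 ÷ 7.47844 ≈ 0.285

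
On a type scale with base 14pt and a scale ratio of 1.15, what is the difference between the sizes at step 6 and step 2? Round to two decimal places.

Step 2: 14.0 × 1.15² = 18.5150pt
Step 6: 14.0 × 1.15⁶ = 32.3829pt
Difference: 32.3829 − 18.5150 = 13.8679pt

13.87pt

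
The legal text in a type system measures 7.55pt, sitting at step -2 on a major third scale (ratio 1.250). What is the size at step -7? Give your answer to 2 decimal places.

2.47pt

Moving from step -2 to step -7 is 5 steps down, so divide by r⁵.
7.55 ÷ 1.250⁵ = 7.55 ÷ 3.05176 ≈ 2.474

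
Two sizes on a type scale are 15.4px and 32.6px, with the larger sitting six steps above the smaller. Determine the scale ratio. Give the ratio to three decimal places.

1.133

The ratio satisfies 15.4 × r⁶ = 32.6, so r = (32.6 / 15.4)^(1/6).
r = 2.1169^(1/6) ≈ 1.1331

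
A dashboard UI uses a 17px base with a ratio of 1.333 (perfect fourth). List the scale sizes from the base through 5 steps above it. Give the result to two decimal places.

17.00px, 22.66px, 30.21px, 40.27px, 53.67px, 71.55px

Step 0: 17px
Step 1: 17.0 × 1.333 = 22.66
Step 2: 17.0 × 1.333² = 30.21
Step 3: 17.0 × 1.333³ = 40.27
Step 4: 17.0 × 1.333⁴ = 53.67
Step 5: 17.0 × 1.333⁵ = 71.55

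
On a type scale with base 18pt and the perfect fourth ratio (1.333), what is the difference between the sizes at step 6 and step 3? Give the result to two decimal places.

58.35pt

Step 3: 18.0 × 1.333³ = 42.6347pt
Step 6: 18.0 × 1.333⁶ = 100.9842pt
Difference: 100.9842 − 42.6347 = 58.3495pt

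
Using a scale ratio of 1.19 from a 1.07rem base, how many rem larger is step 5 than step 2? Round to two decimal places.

Step 2: 1.07 × 1.19² = 1.5152rem
Step 5: 1.07 × 1.19⁵ = 2.5534rem
Difference: 2.5534 − 1.5152 = 1.0382rem

1.04rem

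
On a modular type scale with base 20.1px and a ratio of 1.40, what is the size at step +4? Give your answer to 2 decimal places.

Every step multiplies by the scale ratio.
20.1 × 1.40⁴ = 20.1 × 3.84160 ≈ 77.22

77.22px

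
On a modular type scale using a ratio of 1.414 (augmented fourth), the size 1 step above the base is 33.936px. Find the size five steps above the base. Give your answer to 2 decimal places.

135.66px

The gap is 5 − (1) = 4 steps, so the factor is 1.414^4.
33.936 × 1.414⁴ = 33.936 × 3.99758 ≈ 135.662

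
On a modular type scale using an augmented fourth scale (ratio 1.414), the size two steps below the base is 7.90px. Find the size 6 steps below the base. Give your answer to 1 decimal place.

Moving from step -2 to step -6 is 4 steps down, so divide by r⁴.
7.90 ÷ 1.414⁴ = 7.90 ÷ 3.99758 ≈ 1.976

2.0px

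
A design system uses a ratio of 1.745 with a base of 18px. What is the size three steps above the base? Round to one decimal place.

18.0 × 1.745³ = 18.0 × 5.31357 ≈ 95.64

95.6px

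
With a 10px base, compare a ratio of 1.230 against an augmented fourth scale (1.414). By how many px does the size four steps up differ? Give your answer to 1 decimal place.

17.1px

At 1.230: 10.0 × 1.230⁴ = 22.889px
Augmented fourth: 10.0 × 1.414⁴ = 39.976px
Difference: 39.976 − 22.889 = 17.087px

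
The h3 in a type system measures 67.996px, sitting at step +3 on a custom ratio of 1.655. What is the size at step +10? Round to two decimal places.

67.996 × 1.655⁷ = 67.996 × 34.00838 ≈ 2312.434

2312.43px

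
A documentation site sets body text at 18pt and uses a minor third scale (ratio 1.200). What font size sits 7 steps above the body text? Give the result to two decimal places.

Each step on a modular scale multiplies by the ratio, so the size n steps from the base is base × ratioⁿ.
18.0 × 1.200⁷ = 18.0 × 3.58318 ≈ 64.50

64.50pt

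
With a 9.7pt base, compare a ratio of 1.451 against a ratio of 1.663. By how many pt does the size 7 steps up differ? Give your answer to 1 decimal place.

At 1.451: 9.7 × 1.451⁷ = 131.354pt
At 1.663: 9.7 × 1.663⁷ = 341.207pt
Difference: 341.207 − 131.354 = 209.853pt

209.9pt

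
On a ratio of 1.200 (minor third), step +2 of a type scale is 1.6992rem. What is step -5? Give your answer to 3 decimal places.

0.474rem

1.6992 ÷ 1.200⁷ = 1.6992 ÷ 3.58318 ≈ 0.474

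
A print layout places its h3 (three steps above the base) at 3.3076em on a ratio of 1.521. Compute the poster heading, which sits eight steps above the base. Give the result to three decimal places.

26.925em

3.3076 × 1.521⁵ = 3.3076 × 8.14041 ≈ 26.925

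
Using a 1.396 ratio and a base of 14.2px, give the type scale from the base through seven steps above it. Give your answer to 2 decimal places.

Step 0: 14.2px
Step 1: 14.2 × 1.396 = 19.82
Step 2: 14.2 × 1.396² = 27.67
Step 3: 14.2 × 1.396³ = 38.63
Step 4: 14.2 × 1.396⁴ = 53.93
Step 5: 14.2 × 1.396⁵ = 75.29
Step 6: 14.2 × 1.396⁶ = 105.10
Step 7: 14.2 × 1.396⁷ = 146.72

14.20px, 19.82px, 27.67px, 38.63px, 53.93px, 75.29px, 105.10px, 146.72px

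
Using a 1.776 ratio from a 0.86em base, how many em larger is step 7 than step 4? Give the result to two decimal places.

39.37em

Step 4: 0.86 × 1.776⁴ = 8.5560em
Step 7: 0.86 × 1.776⁷ = 47.9291em
Difference: 47.9291 − 8.5560 = 39.3731em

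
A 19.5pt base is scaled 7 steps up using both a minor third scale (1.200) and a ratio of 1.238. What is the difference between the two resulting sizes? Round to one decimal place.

Minor third: 19.5 × 1.200⁷ = 69.872pt
At 1.238: 19.5 × 1.238⁷ = 86.912pt
Difference: 86.912 − 69.872 = 17.040pt

17.0pt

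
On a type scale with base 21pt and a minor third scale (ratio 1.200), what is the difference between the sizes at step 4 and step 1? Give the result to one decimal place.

18.3pt

Step 1: 21.0 × 1.200 = 25.200pt
Step 4: 21.0 × 1.200⁴ = 43.546pt
Difference: 43.546 − 25.200 = 18.346pt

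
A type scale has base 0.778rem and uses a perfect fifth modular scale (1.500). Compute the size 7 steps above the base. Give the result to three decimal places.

13.293rem

Each step on a modular scale multiplies by the ratio, so the size n steps from the base is base × ratioⁿ.
0.778 × 1.500⁷ = 0.778 × 17.08594 ≈ 13.293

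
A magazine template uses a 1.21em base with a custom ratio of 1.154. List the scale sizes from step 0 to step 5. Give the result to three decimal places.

1.210em, 1.396em, 1.611em, 1.860em, 2.146em, 2.476em

Step 0: 1.21em
Step 1: 1.21 × 1.154 = 1.396
Step 2: 1.21 × 1.154² = 1.611
Step 3: 1.21 × 1.154³ = 1.860
Step 4: 1.21 × 1.154⁴ = 2.146
Step 5: 1.21 × 1.154⁵ = 2.476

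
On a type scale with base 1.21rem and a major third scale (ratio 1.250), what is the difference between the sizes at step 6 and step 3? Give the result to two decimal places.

Step 3: 1.21 × 1.250³ = 2.3633rem
Step 6: 1.21 × 1.250⁶ = 4.6158rem
Difference: 4.6158 − 2.3633 = 2.2525rem

2.25rem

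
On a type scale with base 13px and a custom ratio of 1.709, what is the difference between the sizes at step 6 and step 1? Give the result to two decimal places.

Step 1: 13.0 × 1.709 = 22.2170px
Step 6: 13.0 × 1.709⁶ = 323.8886px
Difference: 323.8886 − 22.2170 = 301.6716px

301.67px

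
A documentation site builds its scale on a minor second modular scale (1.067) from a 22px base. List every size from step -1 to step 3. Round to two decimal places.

20.62px, 22.00px, 23.47px, 25.05px, 26.72px

Step -1: 22.0 ÷ 1.067 = 20.62
Step 0: 22px
Step 1: 22.0 × 1.067 = 23.47
Step 2: 22.0 × 1.067² = 25.05
Step 3: 22.0 × 1.067³ = 26.72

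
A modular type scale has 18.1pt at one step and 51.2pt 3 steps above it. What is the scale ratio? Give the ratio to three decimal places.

The ratio satisfies 18.1 × r³ = 51.2, so r = (51.2 / 18.1)^(1/3).
r = 2.8287^(1/3) ≈ 1.4143

1.414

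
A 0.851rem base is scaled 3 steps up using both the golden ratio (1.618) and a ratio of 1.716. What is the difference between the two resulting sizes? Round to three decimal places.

0.695rem

Golden ratio: 0.851 × 1.618³ = 3.60467rem
At 1.716: 0.851 × 1.716³ = 4.30013rem
Difference: 4.30013 − 3.60467 = 0.69546rem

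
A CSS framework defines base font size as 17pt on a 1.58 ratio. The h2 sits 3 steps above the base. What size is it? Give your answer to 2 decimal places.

A modular type scale is a geometric sequence: sizeₙ = base × rⁿ.
17.0 × 1.58³ = 17.0 × 3.94431 ≈ 67.05

67.05pt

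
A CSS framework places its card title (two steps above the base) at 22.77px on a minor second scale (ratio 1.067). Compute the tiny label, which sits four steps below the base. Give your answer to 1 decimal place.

15.4px

Moving from step +2 to step -4 is 6 steps down, so divide by r⁶.
22.77 ÷ 1.067⁶ = 22.77 ÷ 1.47566 ≈ 15.430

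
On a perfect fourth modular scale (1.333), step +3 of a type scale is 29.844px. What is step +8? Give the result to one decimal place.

29.844 × 1.333⁵ = 29.844 × 4.20873 ≈ 125.605

125.6px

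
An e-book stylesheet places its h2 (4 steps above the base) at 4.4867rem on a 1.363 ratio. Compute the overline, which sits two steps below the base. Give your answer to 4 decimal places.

Moving from step +4 to step -2 is 6 steps down, so divide by r⁶.
4.4867 ÷ 1.363⁶ = 4.4867 ÷ 6.41173 ≈ 0.6998

0.6998rem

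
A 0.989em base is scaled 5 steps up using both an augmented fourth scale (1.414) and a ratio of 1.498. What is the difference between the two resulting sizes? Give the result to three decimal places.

1.870em

Augmented fourth: 0.989 × 1.414⁵ = 5.59041em
At 1.498: 0.989 × 1.498⁵ = 7.46028em
Difference: 7.46028 − 5.59041 = 1.86987em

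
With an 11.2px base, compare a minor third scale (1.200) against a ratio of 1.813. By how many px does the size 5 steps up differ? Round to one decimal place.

Minor third: 11.2 × 1.200⁵ = 27.869px
At 1.813: 11.2 × 1.813⁵ = 219.385px
Difference: 219.385 − 27.869 = 191.516px

191.5px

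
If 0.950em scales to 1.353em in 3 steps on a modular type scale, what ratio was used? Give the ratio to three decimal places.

1.125

The ratio satisfies 0.950 × r³ = 1.353, so r = (1.353 / 0.950)^(1/3).
r = 1.4242^(1/3) ≈ 1.1251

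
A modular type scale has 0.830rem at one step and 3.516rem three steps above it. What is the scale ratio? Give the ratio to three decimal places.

1.618

The ratio satisfies 0.830 × r³ = 3.516, so r = (3.516 / 0.830)^(1/3).
r = 4.2361^(1/3) ≈ 1.6180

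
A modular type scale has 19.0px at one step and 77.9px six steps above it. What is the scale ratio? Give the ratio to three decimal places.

r⁶ = 77.9 / 19.0, so r = (77.9/19.0)^(1/6).
r = 4.1000^(1/6) ≈ 1.2651

1.265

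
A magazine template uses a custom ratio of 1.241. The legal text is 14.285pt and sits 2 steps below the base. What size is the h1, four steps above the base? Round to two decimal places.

Moving from step -2 to step +4 is 6 steps up, so multiply by r⁶.
14.285 × 1.241⁶ = 14.285 × 3.65284 ≈ 52.181

52.18pt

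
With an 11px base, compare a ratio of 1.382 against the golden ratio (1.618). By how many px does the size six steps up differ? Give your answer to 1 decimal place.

At 1.382: 11.0 × 1.382⁶ = 76.637px
Golden ratio: 11.0 × 1.618⁶ = 197.362px
Difference: 197.362 − 76.637 = 120.725px

120.7px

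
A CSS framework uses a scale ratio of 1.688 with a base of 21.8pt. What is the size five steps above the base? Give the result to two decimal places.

Each step on a modular scale multiplies by the ratio, so the size n steps from the base is base × ratioⁿ.
21.8 × 1.688⁵ = 21.8 × 13.70447 ≈ 298.76

298.76pt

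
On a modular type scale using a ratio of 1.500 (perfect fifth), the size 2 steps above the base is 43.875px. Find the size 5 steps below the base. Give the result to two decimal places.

43.875 ÷ 1.500⁷ = 43.875 ÷ 17.08594 ≈ 2.568

2.57px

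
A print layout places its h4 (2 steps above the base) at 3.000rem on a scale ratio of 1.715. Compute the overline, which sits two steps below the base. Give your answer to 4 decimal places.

Moving from step +2 to step -2 is 4 steps down, so divide by r⁴.
3.000 ÷ 1.715⁴ = 3.000 ÷ 8.65080 ≈ 0.3468

0.3468rem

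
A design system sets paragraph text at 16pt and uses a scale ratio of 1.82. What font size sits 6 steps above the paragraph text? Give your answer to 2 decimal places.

A modular type scale is a geometric sequence: sizeₙ = base × rⁿ.
16.0 × 1.82⁶ = 16.0 × 36.34363 ≈ 581.50

581.50pt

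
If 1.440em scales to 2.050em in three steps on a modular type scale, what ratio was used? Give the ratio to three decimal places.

The ratio satisfies 1.440 × r³ = 2.050, so r = (2.050 / 1.440)^(1/3).
r = 1.4236^(1/3) ≈ 1.1249

1.125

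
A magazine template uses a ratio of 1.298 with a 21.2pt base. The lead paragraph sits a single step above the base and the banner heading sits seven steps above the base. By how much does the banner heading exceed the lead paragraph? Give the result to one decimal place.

Step 1: 21.2 × 1.298 = 27.518pt
Step 7: 21.2 × 1.298⁷ = 131.601pt
Difference: 131.601 − 27.518 = 104.083pt

104.1pt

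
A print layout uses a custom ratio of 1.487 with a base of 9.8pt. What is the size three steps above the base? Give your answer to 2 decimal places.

32.22pt

9.8 × 1.487³ = 9.8 × 3.28801 ≈ 32.22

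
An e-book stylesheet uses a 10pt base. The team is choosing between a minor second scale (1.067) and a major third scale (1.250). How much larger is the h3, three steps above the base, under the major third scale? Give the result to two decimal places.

7.38pt

Minor second: 10.0 × 1.067³ = 12.1477pt
Major third: 10.0 × 1.250³ = 19.5312pt
Difference: 19.5312 − 12.1477 = 7.3835pt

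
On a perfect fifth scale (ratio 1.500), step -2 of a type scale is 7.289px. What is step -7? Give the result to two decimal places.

7.289 ÷ 1.500⁵ = 7.289 ÷ 7.59375 ≈ 0.960

0.96px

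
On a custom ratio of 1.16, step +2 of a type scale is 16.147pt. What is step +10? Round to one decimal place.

16.147 × 1.16⁸ = 16.147 × 3.27841 ≈ 52.937

52.9pt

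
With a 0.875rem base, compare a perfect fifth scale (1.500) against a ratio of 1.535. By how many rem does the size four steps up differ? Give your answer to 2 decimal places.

0.43rem

Perfect fifth: 0.875 × 1.500⁴ = 4.4297rem
At 1.535: 0.875 × 1.535⁴ = 4.8578rem
Difference: 4.8578 − 4.4297 = 0.4281rem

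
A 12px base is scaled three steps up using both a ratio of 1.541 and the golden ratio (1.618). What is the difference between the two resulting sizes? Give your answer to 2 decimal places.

6.92px

At 1.541: 12.0 × 1.541³ = 43.9126px
Golden ratio: 12.0 × 1.618³ = 50.8296px
Difference: 50.8296 − 43.9126 = 6.9170px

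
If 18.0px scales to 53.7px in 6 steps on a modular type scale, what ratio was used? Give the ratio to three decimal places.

1.200

r⁶ = 53.7 / 18.0, so r = (53.7/18.0)^(1/6).
r = 2.9833^(1/6) ≈ 1.1998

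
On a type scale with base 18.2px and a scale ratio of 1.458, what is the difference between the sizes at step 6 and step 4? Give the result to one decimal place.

Step 4: 18.2 × 1.458⁴ = 82.243px
Step 6: 18.2 × 1.458⁶ = 174.830px
Difference: 174.830 − 82.243 = 92.587px

92.6px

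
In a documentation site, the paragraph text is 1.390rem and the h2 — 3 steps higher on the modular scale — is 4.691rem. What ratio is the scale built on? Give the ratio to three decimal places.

r³ = 4.691 / 1.390, so r = (4.691/1.390)^(1/3).
r = 3.3748^(1/3) ≈ 1.5000

1.500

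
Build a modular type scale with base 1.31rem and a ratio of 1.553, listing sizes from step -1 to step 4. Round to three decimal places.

Step -1: 1.31 ÷ 1.553 = 0.844
Step 0: 1.31rem
Step 1: 1.31 × 1.553 = 2.034
Step 2: 1.31 × 1.553² = 3.159
Step 3: 1.31 × 1.553³ = 4.907
Step 4: 1.31 × 1.553⁴ = 7.620

0.844rem, 1.310rem, 2.034rem, 3.159rem, 4.907rem, 7.620rem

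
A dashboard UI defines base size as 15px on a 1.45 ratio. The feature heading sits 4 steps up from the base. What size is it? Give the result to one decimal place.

Every step multiplies by the scale ratio.
15.0 × 1.45⁴ = 15.0 × 4.42051 ≈ 66.31

66.3px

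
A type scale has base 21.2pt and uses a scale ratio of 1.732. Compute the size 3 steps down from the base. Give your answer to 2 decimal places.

4.08pt

Every step multiplies by the scale ratio.
21.2 ÷ 1.732³ = 21.2 ÷ 5.19570 ≈ 4.08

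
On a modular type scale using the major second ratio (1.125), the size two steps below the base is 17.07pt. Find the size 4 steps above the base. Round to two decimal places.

34.61pt

Moving from step -2 to step +4 is 6 steps up, so multiply by r⁶.
17.07 × 1.125⁶ = 17.07 × 2.02729 ≈ 34.606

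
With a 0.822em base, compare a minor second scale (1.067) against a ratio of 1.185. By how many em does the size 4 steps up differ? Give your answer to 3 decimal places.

0.555em

Minor second: 0.822 × 1.067⁴ = 1.06544em
At 1.185: 0.822 × 1.185⁴ = 1.62086em
Difference: 1.62086 − 1.06544 = 0.55542em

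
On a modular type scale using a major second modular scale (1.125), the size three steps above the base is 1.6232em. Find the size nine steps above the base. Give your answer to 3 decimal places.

3.291em

The gap is 9 − (3) = 6 steps, so the factor is 1.125^6.
1.6232 × 1.125⁶ = 1.6232 × 2.02729 ≈ 3.291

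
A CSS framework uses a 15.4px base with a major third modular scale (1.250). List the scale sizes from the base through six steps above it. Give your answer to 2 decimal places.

15.40px, 19.25px, 24.06px, 30.08px, 37.60px, 47.00px, 58.75px

Step 0: 15.4px
Step 1: 15.4 × 1.250 = 19.25
Step 2: 15.4 × 1.250² = 24.06
Step 3: 15.4 × 1.250³ = 30.08
Step 4: 15.4 × 1.250⁴ = 37.60
Step 5: 15.4 × 1.250⁵ = 47.00
Step 6: 15.4 × 1.250⁶ = 58.75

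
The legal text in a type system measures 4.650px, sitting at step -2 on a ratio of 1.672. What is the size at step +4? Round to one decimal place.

101.6px

The gap is 4 − (-2) = 6 steps, so the factor is 1.672^6.
4.650 × 1.672⁶ = 4.650 × 21.84830 ≈ 101.595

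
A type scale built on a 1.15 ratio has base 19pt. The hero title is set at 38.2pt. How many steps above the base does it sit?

1.15ⁿ = 38.2 / 19 = 2.0105
n = ln(2.0105) / ln(1.15) = 0.6984 / 0.1398 ≈ 5.00

5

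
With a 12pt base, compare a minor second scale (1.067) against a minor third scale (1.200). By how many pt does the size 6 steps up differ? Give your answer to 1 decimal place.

18.1pt

Minor second: 12.0 × 1.067⁶ = 17.708pt
Minor third: 12.0 × 1.200⁶ = 35.832pt
Difference: 35.832 − 17.708 = 18.124pt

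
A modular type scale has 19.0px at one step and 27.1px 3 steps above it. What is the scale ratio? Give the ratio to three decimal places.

1.126

The ratio satisfies 19.0 × r³ = 27.1, so r = (27.1 / 19.0)^(1/3).
r = 1.4263^(1/3) ≈ 1.1257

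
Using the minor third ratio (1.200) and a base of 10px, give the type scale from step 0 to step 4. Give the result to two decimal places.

10.00px, 12.00px, 14.40px, 17.28px, 20.74px

Step 0: 10px
Step 1: 10.0 × 1.200 = 12.00
Step 2: 10.0 × 1.200² = 14.40
Step 3: 10.0 × 1.200³ = 17.28
Step 4: 10.0 × 1.200⁴ = 20.74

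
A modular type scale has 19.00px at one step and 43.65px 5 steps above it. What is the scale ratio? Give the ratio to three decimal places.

The ratio satisfies 19.00 × r⁵ = 43.65, so r = (43.65 / 19.00)^(1/5).
r = 2.2974^(1/5) ≈ 1.1810

1.181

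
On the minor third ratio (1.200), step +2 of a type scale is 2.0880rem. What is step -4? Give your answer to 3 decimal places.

The gap is -4 − (2) = -6 steps, so the factor is 1.200^-6.
2.0880 ÷ 1.200⁶ = 2.0880 ÷ 2.98598 ≈ 0.699

0.699rem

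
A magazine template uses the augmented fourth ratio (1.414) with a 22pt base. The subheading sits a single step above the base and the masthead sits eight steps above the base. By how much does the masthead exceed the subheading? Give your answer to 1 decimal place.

Step 1: 22.0 × 1.414 = 31.108pt
Step 8: 22.0 × 1.414⁸ = 351.575pt
Difference: 351.575 − 31.108 = 320.467pt

320.5pt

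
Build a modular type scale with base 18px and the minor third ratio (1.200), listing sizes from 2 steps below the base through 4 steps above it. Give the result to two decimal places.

Step -2: 18.0 ÷ 1.200² = 12.50
Step -1: 18.0 ÷ 1.200 = 15.00
Step 0: 18px
Step 1: 18.0 × 1.200 = 21.60
Step 2: 18.0 × 1.200² = 25.92
Step 3: 18.0 × 1.200³ = 31.10
Step 4: 18.0 × 1.200⁴ = 37.32

12.50px, 15.00px, 18.00px, 21.60px, 25.92px, 31.10px, 37.32px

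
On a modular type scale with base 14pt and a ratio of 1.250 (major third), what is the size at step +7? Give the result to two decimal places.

66.76pt

14.0 × 1.250⁷ = 14.0 × 4.76837 ≈ 66.76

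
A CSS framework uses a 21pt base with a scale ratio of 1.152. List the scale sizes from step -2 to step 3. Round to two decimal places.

15.82pt, 18.23pt, 21.00pt, 24.19pt, 27.87pt, 32.11pt

Step -2: 21.0 ÷ 1.152² = 15.82
Step -1: 21.0 ÷ 1.152 = 18.23
Step 0: 21pt
Step 1: 21.0 × 1.152 = 24.19
Step 2: 21.0 × 1.152² = 27.87
Step 3: 21.0 × 1.152³ = 32.11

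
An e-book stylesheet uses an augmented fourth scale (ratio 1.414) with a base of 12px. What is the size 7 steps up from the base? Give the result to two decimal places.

135.62px

12.0 × 1.414⁷ = 12.0 × 11.30175 ≈ 135.62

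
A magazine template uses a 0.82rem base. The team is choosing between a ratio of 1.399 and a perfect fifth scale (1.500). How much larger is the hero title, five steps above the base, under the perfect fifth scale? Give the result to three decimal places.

At 1.399: 0.82 × 1.399⁵ = 4.39443rem
Perfect fifth: 0.82 × 1.500⁵ = 6.22687rem
Difference: 6.22687 − 4.39443 = 1.83244rem

1.832rem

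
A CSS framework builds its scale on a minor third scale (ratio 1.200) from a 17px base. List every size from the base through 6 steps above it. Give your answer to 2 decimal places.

17.00px, 20.40px, 24.48px, 29.38px, 35.25px, 42.30px, 50.76px

Step 0: 17px
Step 1: 17.0 × 1.200 = 20.40
Step 2: 17.0 × 1.200² = 24.48
Step 3: 17.0 × 1.200³ = 29.38
Step 4: 17.0 × 1.200⁴ = 35.25
Step 5: 17.0 × 1.200⁵ = 42.30
Step 6: 17.0 × 1.200⁶ = 50.76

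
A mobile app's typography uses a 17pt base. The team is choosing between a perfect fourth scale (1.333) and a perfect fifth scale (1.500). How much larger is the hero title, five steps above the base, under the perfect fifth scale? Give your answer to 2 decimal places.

Perfect fourth: 17.0 × 1.333⁵ = 71.5484pt
Perfect fifth: 17.0 × 1.500⁵ = 129.0938pt
Difference: 129.0938 − 71.5484 = 57.5454pt

57.55pt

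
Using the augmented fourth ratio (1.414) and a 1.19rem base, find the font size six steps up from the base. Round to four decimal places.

9.5114rem

1.19 × 1.414⁶ = 1.19 × 7.99275 ≈ 9.5114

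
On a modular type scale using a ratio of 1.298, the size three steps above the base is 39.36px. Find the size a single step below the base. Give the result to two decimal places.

39.36 ÷ 1.298⁴ = 39.36 ÷ 2.83856 ≈ 13.866

13.87px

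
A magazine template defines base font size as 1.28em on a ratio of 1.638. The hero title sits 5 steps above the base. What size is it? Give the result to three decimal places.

15.093em

A modular type scale is a geometric sequence: sizeₙ = base × rⁿ.
1.28 × 1.638⁵ = 1.28 × 11.79151 ≈ 15.093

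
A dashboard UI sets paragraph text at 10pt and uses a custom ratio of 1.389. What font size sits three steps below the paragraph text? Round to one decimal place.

3.7pt

Each step on a modular scale multiplies by the ratio, so the size n steps from the base is base × ratioⁿ.
10.0 ÷ 1.389³ = 10.0 ÷ 2.67983 ≈ 3.73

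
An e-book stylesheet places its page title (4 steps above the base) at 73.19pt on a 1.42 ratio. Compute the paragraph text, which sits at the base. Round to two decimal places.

73.19 ÷ 1.42⁴ = 73.19 ÷ 4.06587 ≈ 18.001

18.00pt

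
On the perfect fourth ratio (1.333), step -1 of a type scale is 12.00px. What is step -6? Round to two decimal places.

2.85px

The gap is -6 − (-1) = -5 steps, so the factor is 1.333^-5.
12.00 ÷ 1.333⁵ = 12.00 ÷ 4.20873 ≈ 2.851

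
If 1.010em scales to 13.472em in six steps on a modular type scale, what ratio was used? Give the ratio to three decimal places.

1.540

r⁶ = 13.472 / 1.010, so r = (13.472/1.010)^(1/6).
r = 13.3386^(1/6) ≈ 1.5400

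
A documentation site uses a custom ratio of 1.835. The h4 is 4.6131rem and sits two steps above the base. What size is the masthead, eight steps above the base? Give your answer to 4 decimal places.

Moving from step +2 to step +8 is 6 steps up, so multiply by r⁶.
4.6131 × 1.835⁶ = 4.6131 × 38.17828 ≈ 176.1202

176.1202rem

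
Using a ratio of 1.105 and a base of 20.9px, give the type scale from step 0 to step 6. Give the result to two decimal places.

20.90px, 23.09px, 25.52px, 28.20px, 31.16px, 34.43px, 38.05px

Step 0: 20.9px
Step 1: 20.9 × 1.105 = 23.09
Step 2: 20.9 × 1.105² = 25.52
Step 3: 20.9 × 1.105³ = 28.20
Step 4: 20.9 × 1.105⁴ = 31.16
Step 5: 20.9 × 1.105⁵ = 34.43
Step 6: 20.9 × 1.105⁶ = 38.05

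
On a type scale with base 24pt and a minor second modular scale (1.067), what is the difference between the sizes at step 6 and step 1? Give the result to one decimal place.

9.8pt

Step 1: 24.0 × 1.067 = 25.608pt
Step 6: 24.0 × 1.067⁶ = 35.416pt
Difference: 35.416 − 25.608 = 9.808pt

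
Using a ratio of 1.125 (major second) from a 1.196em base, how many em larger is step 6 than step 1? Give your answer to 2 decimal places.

Step 1: 1.196 × 1.125 = 1.3455em
Step 6: 1.196 × 1.125⁶ = 2.4246em
Difference: 2.4246 − 1.3455 = 1.0791em

1.08em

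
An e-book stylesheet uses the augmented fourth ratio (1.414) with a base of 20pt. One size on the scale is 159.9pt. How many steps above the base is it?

1.414ⁿ = 159.9 / 20 = 7.9950
n = ln(7.9950) / ln(1.414) = 2.0788 / 0.3464 ≈ 6.00

6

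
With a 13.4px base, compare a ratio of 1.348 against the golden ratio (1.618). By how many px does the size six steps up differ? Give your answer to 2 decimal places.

160.03px

At 1.348: 13.4 × 1.348⁶ = 80.3978px
Golden ratio: 13.4 × 1.618⁶ = 240.4229px
Difference: 240.4229 − 80.3978 = 160.0251px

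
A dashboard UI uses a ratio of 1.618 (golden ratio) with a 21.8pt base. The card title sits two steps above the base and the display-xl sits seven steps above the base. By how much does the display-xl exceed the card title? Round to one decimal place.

575.8pt

Step 2: 21.8 × 1.618² = 57.071pt
Step 7: 21.8 × 1.618⁷ = 632.858pt
Difference: 632.858 − 57.071 = 575.787pt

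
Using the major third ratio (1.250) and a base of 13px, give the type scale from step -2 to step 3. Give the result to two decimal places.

8.32px, 10.40px, 13.00px, 16.25px, 20.31px, 25.39px

Step -2: 13.0 ÷ 1.250² = 8.32
Step -1: 13.0 ÷ 1.250 = 10.40
Step 0: 13px
Step 1: 13.0 × 1.250 = 16.25
Step 2: 13.0 × 1.250² = 20.31
Step 3: 13.0 × 1.250³ = 25.39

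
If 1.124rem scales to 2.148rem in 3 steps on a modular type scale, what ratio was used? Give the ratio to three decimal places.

1.241

The ratio satisfies 1.124 × r³ = 2.148, so r = (2.148 / 1.124)^(1/3).
r = 1.9110^(1/3) ≈ 1.2410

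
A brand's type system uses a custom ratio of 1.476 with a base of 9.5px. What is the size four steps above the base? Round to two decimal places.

45.09px

A modular type scale is a geometric sequence: sizeₙ = base × rⁿ.
9.5 × 1.476⁴ = 9.5 × 4.74619 ≈ 45.09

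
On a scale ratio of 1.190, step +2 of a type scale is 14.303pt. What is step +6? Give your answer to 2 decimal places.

28.68pt

Moving from step +2 to step +6 is 4 steps up, so multiply by r⁴.
14.303 × 1.190⁴ = 14.303 × 2.00534 ≈ 28.682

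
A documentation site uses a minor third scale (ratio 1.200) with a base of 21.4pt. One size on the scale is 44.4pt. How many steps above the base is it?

1.200ⁿ = 44.4 / 21.4 = 2.0748
n = ln(2.0748) / ln(1.200) = 0.7298 / 0.1823 ≈ 4.00

4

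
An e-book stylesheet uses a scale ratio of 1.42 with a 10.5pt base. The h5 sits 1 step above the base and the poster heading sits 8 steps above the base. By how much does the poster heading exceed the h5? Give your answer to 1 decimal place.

Step 1: 10.5 × 1.42 = 14.910pt
Step 8: 10.5 × 1.42⁸ = 173.579pt
Difference: 173.579 − 14.910 = 158.669pt

158.7pt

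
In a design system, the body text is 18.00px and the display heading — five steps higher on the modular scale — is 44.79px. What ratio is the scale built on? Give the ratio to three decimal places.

The ratio satisfies 18.00 × r⁵ = 44.79, so r = (44.79 / 18.00)^(1/5).
r = 2.4883^(1/5) ≈ 1.2000

1.200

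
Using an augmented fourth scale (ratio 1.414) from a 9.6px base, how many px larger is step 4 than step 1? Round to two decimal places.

24.80px

Step 1: 9.6 × 1.414 = 13.5744px
Step 4: 9.6 × 1.414⁴ = 38.3768px
Difference: 38.3768 − 13.5744 = 24.8024px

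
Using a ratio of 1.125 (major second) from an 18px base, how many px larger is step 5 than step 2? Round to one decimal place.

9.7px

Step 2: 18.0 × 1.125² = 22.781px
Step 5: 18.0 × 1.125⁵ = 32.437px
Difference: 32.437 − 22.781 = 9.656px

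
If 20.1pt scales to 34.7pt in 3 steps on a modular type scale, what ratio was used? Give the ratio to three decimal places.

1.200

r³ = 34.7 / 20.1, so r = (34.7/20.1)^(1/3).
r = 1.7264^(1/3) ≈ 1.1996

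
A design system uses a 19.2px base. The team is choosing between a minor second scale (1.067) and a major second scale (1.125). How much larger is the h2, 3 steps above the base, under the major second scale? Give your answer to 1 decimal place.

4.0px

Minor second: 19.2 × 1.067³ = 23.324px
Major second: 19.2 × 1.125³ = 27.337px
Difference: 27.337 − 23.324 = 4.013px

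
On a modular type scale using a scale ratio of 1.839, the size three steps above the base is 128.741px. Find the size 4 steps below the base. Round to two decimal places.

The gap is -4 − (3) = -7 steps, so the factor is 1.839^-7.
128.741 ÷ 1.839⁷ = 128.741 ÷ 71.13316 ≈ 1.810

1.81px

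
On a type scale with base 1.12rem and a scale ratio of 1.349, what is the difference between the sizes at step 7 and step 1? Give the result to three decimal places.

7.595rem

Step 1: 1.12 × 1.349 = 1.51088rem
Step 7: 1.12 × 1.349⁷ = 9.10546rem
Difference: 9.10546 − 1.51088 = 7.59458rem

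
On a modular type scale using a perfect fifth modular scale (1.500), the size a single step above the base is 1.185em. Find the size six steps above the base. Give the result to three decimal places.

1.185 × 1.500⁵ = 1.185 × 7.59375 ≈ 8.999

8.999em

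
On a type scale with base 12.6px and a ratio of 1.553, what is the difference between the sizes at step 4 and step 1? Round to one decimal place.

53.7px

Step 1: 12.6 × 1.553 = 19.568px
Step 4: 12.6 × 1.553⁴ = 73.292px
Difference: 73.292 − 19.568 = 53.724px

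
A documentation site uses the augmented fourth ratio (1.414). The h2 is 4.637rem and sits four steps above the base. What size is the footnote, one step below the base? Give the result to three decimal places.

0.820rem

Moving from step +4 to step -1 is 5 steps down, so divide by r⁵.
4.637 ÷ 1.414⁵ = 4.637 ÷ 5.65258 ≈ 0.820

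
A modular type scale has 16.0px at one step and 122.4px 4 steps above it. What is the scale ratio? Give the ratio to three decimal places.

The ratio satisfies 16.0 × r⁴ = 122.4, so r = (122.4 / 16.0)^(1/4).
r = 7.6500^(1/4) ≈ 1.6631

1.663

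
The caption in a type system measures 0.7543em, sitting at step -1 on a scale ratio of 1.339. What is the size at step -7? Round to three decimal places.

0.7543 ÷ 1.339⁶ = 0.7543 ÷ 5.76346 ≈ 0.131

0.131em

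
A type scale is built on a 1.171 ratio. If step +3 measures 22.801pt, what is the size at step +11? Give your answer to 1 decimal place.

22.801 × 1.171⁸ = 22.801 × 3.53554 ≈ 80.614

80.6pt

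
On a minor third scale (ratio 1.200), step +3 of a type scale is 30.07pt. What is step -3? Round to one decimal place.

30.07 ÷ 1.200⁶ = 30.07 ÷ 2.98598 ≈ 10.070

10.1pt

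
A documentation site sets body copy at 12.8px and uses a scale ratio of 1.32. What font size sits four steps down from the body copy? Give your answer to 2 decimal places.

12.8 ÷ 1.32⁴ = 12.8 ÷ 3.03596 ≈ 4.22

4.22px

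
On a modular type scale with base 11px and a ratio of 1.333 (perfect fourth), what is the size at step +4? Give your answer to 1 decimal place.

A modular type scale is a geometric sequence: sizeₙ = base × rⁿ.
11.0 × 1.333⁴ = 11.0 × 3.15733 ≈ 34.73

34.7px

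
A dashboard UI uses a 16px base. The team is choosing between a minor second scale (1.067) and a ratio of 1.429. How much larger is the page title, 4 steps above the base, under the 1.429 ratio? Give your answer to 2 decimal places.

Minor second: 16.0 × 1.067⁴ = 20.7385px
At 1.429: 16.0 × 1.429⁴ = 66.7189px
Difference: 66.7189 − 20.7385 = 45.9804px

45.98px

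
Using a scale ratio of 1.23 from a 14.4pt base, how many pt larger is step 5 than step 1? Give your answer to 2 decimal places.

Step 1: 14.4 × 1.23 = 17.7120pt
Step 5: 14.4 × 1.23⁵ = 40.5404pt
Difference: 40.5404 − 17.7120 = 22.8284pt

22.83pt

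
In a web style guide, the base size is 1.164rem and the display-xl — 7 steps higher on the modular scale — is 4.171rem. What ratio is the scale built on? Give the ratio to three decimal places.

The ratio satisfies 1.164 × r⁷ = 4.171, so r = (4.171 / 1.164)^(1/7).
r = 3.5833^(1/7) ≈ 1.2000

1.200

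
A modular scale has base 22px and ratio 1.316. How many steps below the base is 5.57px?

1.316ⁿ = 22 / 5.57 = 3.9497
n = ln(3.9497) / ln(1.316) = 1.3736 / 0.2746 ≈ 5.00

5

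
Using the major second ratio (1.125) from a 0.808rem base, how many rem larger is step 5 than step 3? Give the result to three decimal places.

Step 3: 0.808 × 1.125³ = 1.15045rem
Step 5: 0.808 × 1.125⁵ = 1.45604rem
Difference: 1.45604 − 1.15045 = 0.30559rem

0.306rem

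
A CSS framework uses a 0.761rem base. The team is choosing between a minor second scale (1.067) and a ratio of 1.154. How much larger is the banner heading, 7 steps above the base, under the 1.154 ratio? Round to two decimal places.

Minor second: 0.761 × 1.067⁷ = 1.1982rem
At 1.154: 0.761 × 1.154⁷ = 2.0741rem
Difference: 2.0741 − 1.1982 = 0.8759rem

0.88rem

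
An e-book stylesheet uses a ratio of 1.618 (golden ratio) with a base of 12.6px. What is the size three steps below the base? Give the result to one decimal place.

3.0px

12.6 ÷ 1.618³ = 12.6 ÷ 4.23580 ≈ 2.97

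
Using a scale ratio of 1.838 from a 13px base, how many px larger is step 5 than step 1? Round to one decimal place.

Step 1: 13.0 × 1.838 = 23.894px
Step 5: 13.0 × 1.838⁵ = 272.691px
Difference: 272.691 − 23.894 = 248.797px

248.8px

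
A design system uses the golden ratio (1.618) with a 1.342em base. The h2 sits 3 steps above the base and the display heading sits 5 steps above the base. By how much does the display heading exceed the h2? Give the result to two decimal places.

Step 3: 1.342 × 1.618³ = 5.6844em
Step 5: 1.342 × 1.618⁵ = 14.8814em
Difference: 14.8814 − 5.6844 = 9.1970em

9.20em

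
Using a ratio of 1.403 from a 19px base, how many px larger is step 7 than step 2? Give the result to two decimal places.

165.91px

Step 2: 19.0 × 1.403² = 37.3998px
Step 7: 19.0 × 1.403⁷ = 203.3093px
Difference: 203.3093 − 37.3998 = 165.9095px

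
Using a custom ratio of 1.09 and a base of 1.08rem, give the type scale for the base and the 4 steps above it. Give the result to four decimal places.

Step 0: 1.08rem
Step 1: 1.08 × 1.09 = 1.1772
Step 2: 1.08 × 1.09² = 1.2831
Step 3: 1.08 × 1.09³ = 1.3986
Step 4: 1.08 × 1.09⁴ = 1.5245

1.0800rem, 1.1772rem, 1.2831rem, 1.3986rem, 1.5245rem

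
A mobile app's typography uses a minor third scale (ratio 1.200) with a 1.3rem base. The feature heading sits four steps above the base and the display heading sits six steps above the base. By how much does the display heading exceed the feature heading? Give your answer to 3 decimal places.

Step 4: 1.3 × 1.200⁴ = 2.69568rem
Step 6: 1.3 × 1.200⁶ = 3.88178rem
Difference: 3.88178 − 2.69568 = 1.18610rem

1.186rem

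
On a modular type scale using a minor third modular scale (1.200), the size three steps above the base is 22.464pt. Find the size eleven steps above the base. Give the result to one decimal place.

22.464 × 1.200⁸ = 22.464 × 4.29982 ≈ 96.591

96.6pt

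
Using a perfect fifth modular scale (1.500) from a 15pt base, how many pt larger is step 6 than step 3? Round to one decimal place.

120.2pt

Step 3: 15.0 × 1.500³ = 50.625pt
Step 6: 15.0 × 1.500⁶ = 170.859pt
Difference: 170.859 − 50.625 = 120.234pt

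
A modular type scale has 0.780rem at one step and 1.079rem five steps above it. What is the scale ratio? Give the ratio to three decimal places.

The ratio satisfies 0.780 × r⁵ = 1.079, so r = (1.079 / 0.780)^(1/5).
r = 1.3833^(1/5) ≈ 1.0671

1.067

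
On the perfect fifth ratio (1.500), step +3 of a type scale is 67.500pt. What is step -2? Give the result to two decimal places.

67.500 ÷ 1.500⁵ = 67.500 ÷ 7.59375 ≈ 8.889

8.89pt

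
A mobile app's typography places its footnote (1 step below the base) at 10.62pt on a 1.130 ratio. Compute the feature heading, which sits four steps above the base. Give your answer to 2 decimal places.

19.57pt

10.62 × 1.130⁵ = 10.62 × 1.84244 ≈ 19.567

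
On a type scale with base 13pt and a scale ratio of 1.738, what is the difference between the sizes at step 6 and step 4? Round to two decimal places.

Step 4: 13.0 × 1.738⁴ = 118.6158pt
Step 6: 13.0 × 1.738⁶ = 358.2960pt
Difference: 358.2960 − 118.6158 = 239.6802pt

239.68pt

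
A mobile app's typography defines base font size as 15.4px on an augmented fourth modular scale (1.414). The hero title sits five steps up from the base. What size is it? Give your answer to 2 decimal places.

87.05px

15.4 × 1.414⁵ = 15.4 × 5.65258 ≈ 87.05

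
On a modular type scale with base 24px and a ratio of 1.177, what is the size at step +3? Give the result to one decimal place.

39.1px

24.0 × 1.177³ = 24.0 × 1.63053 ≈ 39.13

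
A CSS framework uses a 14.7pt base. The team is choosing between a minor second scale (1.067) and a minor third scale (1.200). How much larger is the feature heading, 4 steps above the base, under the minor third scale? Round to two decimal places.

11.43pt

Minor second: 14.7 × 1.067⁴ = 19.0535pt
Minor third: 14.7 × 1.200⁴ = 30.4819pt
Difference: 30.4819 − 19.0535 = 11.4284pt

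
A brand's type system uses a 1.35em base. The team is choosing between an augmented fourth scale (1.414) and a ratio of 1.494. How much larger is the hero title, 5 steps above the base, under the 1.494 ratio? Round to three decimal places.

Augmented fourth: 1.35 × 1.414⁵ = 7.63099em
At 1.494: 1.35 × 1.494⁵ = 10.04816em
Difference: 10.04816 − 7.63099 = 2.41717em

2.417em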